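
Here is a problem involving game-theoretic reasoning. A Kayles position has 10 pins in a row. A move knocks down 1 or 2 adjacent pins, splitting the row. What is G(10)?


Kayles: a move removes 1 or 2 adjacent pins from a contiguous row.
Removing pins from a row of k leaves two independent rows (a, b) with a + b = k - 1 (one pin) or a + b = k - 2 (two pins); an end removal gives a = 0.
By Sprague-Grundy, G(k) = mex{ G(a) XOR G(b) } over all these splits. G(0) = 0.
G(1): splits (0,0):0^0=0 -> mex({0}) = 1
G(2): splits (0,1):0^1=1 (0,0):0^0=0 -> mex({0, 1}) = 2
G(3): splits (0,2):0^2=2 (1,1):1^1=0 (0,1):0^1=1 -> mex({0, 1, 2}) = 3
G(4): splits (0,3):0^3=3 (1,2):1^2=3 (0,2):0^2=2 (1,1):1^1=0 -> mex({0, 2, 3}) = 1
G(5): splits (0,4):0^1=1 (1,3):1^3=2 (2,2):2^2=0 (0,3):0^3=3 (1,2):1^2=3 -> mex({0, 1, 2, 3}) = 4
G(6) = mex({0, 1, 2, 4}) = 3
G(7) = mex({0, 1, 3, 4, 5}) = 2
G(8) = mex({0, 2, 3, 5, 6}) = 1
G(9) = mex({0, 1, 2, 3, 6, 7}) = 4
G(10) = mex({0, 1, 3, 4, 5, 7}) = 2
Therefore G(10) = 2.

2


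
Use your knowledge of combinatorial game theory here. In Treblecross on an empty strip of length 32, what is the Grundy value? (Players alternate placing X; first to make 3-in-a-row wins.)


Treblecross: place X on empty cells; 3-in-a-row wins.
Playing within two cells of an existing X lets the opponent win at once, so sensible play treats the cells i-2..i+2 around each X as dead. The player left with no safe cell loses, so this is a normal-play take-away game on strips of safe cells.
Placing X at cell i (0-indexed) of a strip of k safe cells leaves independent strips of sizes max(0, i-2) and max(0, k-i-3). Hence G(k) = mex{ G(max(0,i-2)) XOR G(max(0,k-i-3)) : 0 <= i < k }, with G(0) = 0.
G(1): splits (0,0):0^0=0 -> mex({0}) = 1
G(2): splits (0,0):0^0=0 -> mex({0}) = 1
G(3): splits (0,0):0^0=0 -> mex({0}) = 1
G(4): splits (0,1):0^1=1 (0,0):0^0=0 -> mex({0, 1}) = 2
G(5): splits (0,2):0^1=1 (0,1):0^1=1 (0,0):0^0=0 -> mex({0, 1}) = 2
G(6) = mex({1}) = 0
G(7) = mex({0, 1, 2}) = 3
G(8) = mex({0, 1, 2}) = 3
G(9) = mex({0, 2}) = 1
G(10) = mex({0, 2, 3}) = 1
G(11) = mex({0, 3}) = 1
G(12) = mex({1, 3}) = 0
G(13) = mex({0, 1, 2, 3}) = 4
G(14) = mex({0, 1, 2}) = 3
G(15) = mex({0, 1, 2}) = 3
G(16) = mex({0, 1, 2, 4}) = 3
G(17) = mex({0, 1, 3, 4}) = 2
G(18) = mex({0, 1, 3, 4}) = 2
G(19) = mex({0, 1, 3, 5}) = 2
G(20) = mex({0, 1, 2, 3, 5}) = 4
G(21) = mex({0, 1, 2, 3, 5}) = 4
G(22) = mex({1, 2, 6}) = 0
G(23) = mex({0, 1, 2, 3, 4, 6}) = 5
G(24) = mex({0, 1, 2, 3, 4}) = 5
G(25) = mex({0, 1, 3, 4, 7}) = 2
G(26) = mex({0, 1, 3, 4, 5, 7}) = 2
G(27) = mex({0, 1, 3, 5}) = 2
G(28) = mex({0, 1, 2, 5}) = 3
G(29) = mex({0, 1, 2, 4, 5, 6}) = 3
G(30) = mex({1, 2, 4, 6}) = 0
G(31) = mex({0, 1, 2, 3, 4, 6}) = 5
G(32) = mex({1, 2, 3, 4, 7}) = 0
Therefore G(32) = 0.

0


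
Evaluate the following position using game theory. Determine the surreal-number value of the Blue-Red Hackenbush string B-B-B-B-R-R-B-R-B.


Edges (from ground): B-B-B-B-R-R-B-R-B
By Berlekamp's sign-expansion rule, a Blue-Red Hackenbush stalk has the value of the surreal number whose sign sequence is the edge sequence with B -> + and R -> -.
Sign sequence: ++++--+-+
Trace the sign expansion in the surreal number tree, starting from 0:
Edge 1: B (sign +) -> bounds (0, +inf), value = 1
Edge 2: B (sign +) -> bounds (1, +inf), value = 2
Edge 3: B (sign +) -> bounds (2, +inf), value = 3
Edge 4: B (sign +) -> bounds (3, +inf), value = 4
Edge 5: R (sign -) -> bounds (3, 4), value = 7/2
Edge 6: R (sign -) -> bounds (3, 7/2), value = 13/4
Edge 7: B (sign +) -> bounds (13/4, 7/2), value = 27/8
Edge 8: R (sign -) -> bounds (13/4, 27/8), value = 53/16
Edge 9: B (sign +) -> bounds (53/16, 27/8), value = 107/32
Game value = 107/32

107/32


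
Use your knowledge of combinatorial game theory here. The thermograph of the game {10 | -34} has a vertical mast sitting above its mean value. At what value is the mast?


Game = {10 | -34}, a switch {a | b} with numbers a > b.
Its thermograph has left wall a - t and right wall b + t, which meet at t = (a - b)/2, where both equal (a + b)/2. So the mast (mean value) is at (a + b)/2.
Mean = (10 + (-34))/2 = -24/2 = -12

-12


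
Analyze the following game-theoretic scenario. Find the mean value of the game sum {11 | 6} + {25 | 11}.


G1 = {11 | 6}, G2 = {25 | 11}
Each is a switch {a | b} with numbers a > b; its mean value is (a + b)/2, and mean value is additive over game sums: m(G1 + G2) = m(G1) + m(G2).
Mean of G1 = (11 + (6))/2 = 17/2 = 17/2
Mean of G2 = (25 + (11))/2 = 36/2 = 18
Mean of G1 + G2 = 17/2 + 18 = 53/2

53/2


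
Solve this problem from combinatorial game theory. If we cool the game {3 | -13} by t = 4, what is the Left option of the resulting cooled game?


Original game: {3 | -13} (a switch {a | b} with a > b).
Cooling by t (for t below the temperature (a - b)/2 = 8) taxes each move by t: {a | b} cooled by t is {a - t | b + t}.
Cooling amount: t = 4
Cooled Left option: 3 - 4 = -1
Cooled Right option: -13 + 4 = -9
Cooled game: {-1 | -9}
Left option = -1

-1


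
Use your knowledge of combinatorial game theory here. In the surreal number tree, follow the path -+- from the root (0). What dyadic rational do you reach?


Sign expansion: -+-
Rule: track bounds (lo, hi), initially (-inf, +inf). On '+', the current value becomes lo and we move to the simplest number in (value, hi): value + 1 if hi = +inf, otherwise the midpoint (value + hi)/2. On '-', the current value becomes hi and we move to value - 1 if lo = -inf, otherwise the midpoint (lo + value)/2.
Start at 0.
Step 1: sign = -, move left. Bounds: (-inf, 0). Value = -1
Step 2: sign = +, move right. Bounds: (-1, 0). Value = -1/2
Step 3: sign = -, move left. Bounds: (-1, -1/2). Value = -3/4
The surreal number with sign expansion -+- is -3/4.

-3/4


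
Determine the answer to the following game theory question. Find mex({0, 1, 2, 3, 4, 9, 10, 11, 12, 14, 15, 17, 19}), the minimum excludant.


Set = {0, 1, 2, 3, 4, 9, 10, 11, 12, 14, 15, 17, 19}
0 is in the set.
1 is in the set.
2 is in the set.
3 is in the set.
4 is in the set.
5 is NOT in the set. This is the mex.
mex = 5

5


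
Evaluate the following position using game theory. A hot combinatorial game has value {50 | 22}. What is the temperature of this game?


The game is {50 | 22}, a switch {a | b} with numbers a > b.
Cooling {a | b} by t gives {a - t | b + t}, which stops being hot when a - t = b + t, i.e. at t = (a - b)/2. So the temperature of a switch is (a - b)/2.
Temperature = (Left option - Right option) / 2
= (50 - (22)) / 2
= 28 / 2
= 14

14


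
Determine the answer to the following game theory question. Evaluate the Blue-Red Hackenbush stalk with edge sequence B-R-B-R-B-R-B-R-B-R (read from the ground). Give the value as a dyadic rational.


Edges (from ground): B-R-B-R-B-R-B-R-B-R
By Berlekamp's sign-expansion rule, a Blue-Red Hackenbush stalk has the value of the surreal number whose sign sequence is the edge sequence with B -> + and R -> -.
Sign sequence: +-+-+-+-+-
Trace the sign expansion in the surreal number tree, starting from 0:
Edge 1: B (sign +) -> bounds (0, +inf), value = 1
Edge 2: R (sign -) -> bounds (0, 1), value = 1/2
Edge 3: B (sign +) -> bounds (1/2, 1), value = 3/4
Edge 4: R (sign -) -> bounds (1/2, 3/4), value = 5/8
Edge 5: B (sign +) -> bounds (5/8, 3/4), value = 11/16
Edge 6: R (sign -) -> bounds (5/8, 11/16), value = 21/32
Edge 7: B (sign +) -> bounds (21/32, 11/16), value = 43/64
Edge 8: R (sign -) -> bounds (21/32, 43/64), value = 85/128
Edge 9: B (sign +) -> bounds (85/128, 43/64), value = 171/256
Edge 10: R (sign -) -> bounds (85/128, 171/256), value = 341/512
Game value = 341/512

341/512


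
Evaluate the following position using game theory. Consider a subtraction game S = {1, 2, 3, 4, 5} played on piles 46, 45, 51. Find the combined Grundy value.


Subtraction set: {1, 2, 3, 4, 5}
For this subtraction set, G(n) = n mod 6 (period = max + 1 = 6).
Pile 1 (size 46): G(46) = 46 mod 6 = 4
Pile 2 (size 45): G(45) = 45 mod 6 = 3
Pile 3 (size 51): G(51) = 51 mod 6 = 3
Total Grundy value = XOR of all: 4 XOR 3 XOR 3 = 4

4


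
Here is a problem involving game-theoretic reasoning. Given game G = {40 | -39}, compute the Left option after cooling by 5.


Original game: {40 | -39} (a switch {a | b} with a > b).
Cooling by t (for t below the temperature (a - b)/2 = 79/2) taxes each move by t: {a | b} cooled by t is {a - t | b + t}.
Cooling amount: t = 5
Cooled Left option: 40 - 5 = 35
Cooled Right option: -39 + 5 = -34
Cooled game: {35 | -34}
Left option = 35

35


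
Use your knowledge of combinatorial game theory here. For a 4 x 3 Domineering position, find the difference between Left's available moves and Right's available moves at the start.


Board is 4 x 3 (rows x cols).
Left (vertical) placements: (rows-1) * cols = 3 * 3 = 9
Right (horizontal) placements: rows * (cols-1) = 4 * 2 = 8
Advantage = Left - Right = 9 - 8 = 1

1


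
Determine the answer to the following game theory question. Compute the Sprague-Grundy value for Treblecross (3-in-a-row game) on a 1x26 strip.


Treblecross: place X on empty cells; 3-in-a-row wins.
Playing within two cells of an existing X lets the opponent win at once, so sensible play treats the cells i-2..i+2 around each X as dead. The player left with no safe cell loses, so this is a normal-play take-away game on strips of safe cells.
Placing X at cell i (0-indexed) of a strip of k safe cells leaves independent strips of sizes max(0, i-2) and max(0, k-i-3). Hence G(k) = mex{ G(max(0,i-2)) XOR G(max(0,k-i-3)) : 0 <= i < k }, with G(0) = 0.
G(1): splits (0,0):0^0=0 -> mex({0}) = 1
G(2): splits (0,0):0^0=0 -> mex({0}) = 1
G(3): splits (0,0):0^0=0 -> mex({0}) = 1
G(4): splits (0,1):0^1=1 (0,0):0^0=0 -> mex({0, 1}) = 2
G(5): splits (0,2):0^1=1 (0,1):0^1=1 (0,0):0^0=0 -> mex({0, 1}) = 2
G(6) = mex({1}) = 0
G(7) = mex({0, 1, 2}) = 3
G(8) = mex({0, 1, 2}) = 3
G(9) = mex({0, 2}) = 1
G(10) = mex({0, 2, 3}) = 1
G(11) = mex({0, 3}) = 1
G(12) = mex({1, 3}) = 0
G(13) = mex({0, 1, 2, 3}) = 4
G(14) = mex({0, 1, 2}) = 3
G(15) = mex({0, 1, 2}) = 3
G(16) = mex({0, 1, 2, 4}) = 3
G(17) = mex({0, 1, 3, 4}) = 2
G(18) = mex({0, 1, 3, 4}) = 2
G(19) = mex({0, 1, 3, 5}) = 2
G(20) = mex({0, 1, 2, 3, 5}) = 4
G(21) = mex({0, 1, 2, 3, 5}) = 4
G(22) = mex({1, 2, 6}) = 0
G(23) = mex({0, 1, 2, 3, 4, 6}) = 5
G(24) = mex({0, 1, 2, 3, 4}) = 5
G(25) = mex({0, 1, 3, 4, 7}) = 2
G(26) = mex({0, 1, 3, 4, 5, 7}) = 2
Therefore G(26) = 2.

2


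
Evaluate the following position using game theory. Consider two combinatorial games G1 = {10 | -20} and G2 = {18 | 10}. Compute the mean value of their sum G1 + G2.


G1 = {10 | -20}, G2 = {18 | 10}
Each is a switch {a | b} with numbers a > b; its mean value is (a + b)/2, and mean value is additive over game sums: m(G1 + G2) = m(G1) + m(G2).
Mean of G1 = (10 + (-20))/2 = -10/2 = -5
Mean of G2 = (18 + (10))/2 = 28/2 = 14
Mean of G1 + G2 = -5 + 14 = 9

9


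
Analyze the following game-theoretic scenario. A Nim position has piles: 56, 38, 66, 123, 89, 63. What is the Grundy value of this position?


We need the XOR (exclusive or) of all pile sizes.
After XOR-ing pile 1 (size 56): 0 XOR 56 = 56
After XOR-ing pile 2 (size 38): 56 XOR 38 = 30
After XOR-ing pile 3 (size 66): 30 XOR 66 = 92
After XOR-ing pile 4 (size 123): 92 XOR 123 = 39
After XOR-ing pile 5 (size 89): 39 XOR 89 = 126
After XOR-ing pile 6 (size 63): 126 XOR 63 = 65
The Nim-value of this position is 65.

65


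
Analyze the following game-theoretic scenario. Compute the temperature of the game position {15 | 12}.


The game is {15 | 12}, a switch {a | b} with numbers a > b.
Cooling {a | b} by t gives {a - t | b + t}, which stops being hot when a - t = b + t, i.e. at t = (a - b)/2. So the temperature of a switch is (a - b)/2.
Temperature = (Left option - Right option) / 2
= (15 - (12)) / 2
= 3 / 2
= 3/2

3/2


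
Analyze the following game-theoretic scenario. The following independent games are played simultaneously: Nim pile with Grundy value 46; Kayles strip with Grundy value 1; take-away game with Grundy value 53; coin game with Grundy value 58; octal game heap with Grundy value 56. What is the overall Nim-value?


By the Sprague-Grundy theorem, the Grundy value of a sum of games is the XOR of individual Grundy values.
Nim pile: Grundy value = 46. Running XOR: 0 XOR 46 = 46
Kayles strip: Grundy value = 1. Running XOR: 46 XOR 1 = 47
take-away game: Grundy value = 53. Running XOR: 47 XOR 53 = 26
coin game: Grundy value = 58. Running XOR: 26 XOR 58 = 32
octal game heap: Grundy value = 56. Running XOR: 32 XOR 56 = 24
The combined Grundy value is 24.

24


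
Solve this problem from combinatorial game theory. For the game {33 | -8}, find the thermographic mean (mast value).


Game = {33 | -8}, a switch {a | b} with numbers a > b.
Its thermograph has left wall a - t and right wall b + t, which meet at t = (a - b)/2, where both equal (a + b)/2. So the mast (mean value) is at (a + b)/2.
Mean = (33 + (-8))/2 = 25/2 = 25/2

25/2


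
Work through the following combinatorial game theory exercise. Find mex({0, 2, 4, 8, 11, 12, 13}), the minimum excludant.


Set = {0, 2, 4, 8, 11, 12, 13}
0 is in the set.
1 is NOT in the set. This is the mex.
mex = 1

1


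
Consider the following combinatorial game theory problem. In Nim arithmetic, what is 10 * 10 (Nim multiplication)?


Nim multiplication is bilinear over XOR: (u XOR v) * w = (u*w) XOR (v*w).
So we split each operand into its bit components and XOR the pairwise Nim products.
10 = 2 + 8 (as XOR of powers of 2).
10 = 2 + 8 (as XOR of powers of 2).
Using the standard Nim-product table on single bits:
  2*2 = 3,   2*4 = 8,   2*8 = 12,
  4*4 = 6,   4*8 = 11,  8*8 = 13,
and  1*x = x (identity), k*l = l*k (commutative).
Pairwise Nim products:
  2 * 2 = 3
  2 * 8 = 12
  8 * 2 = 12
  8 * 8 = 13
XOR them: 3 XOR 12 XOR 12 XOR 13 = 14.
Result: 10 * 10 = 14 (in Nim).

14


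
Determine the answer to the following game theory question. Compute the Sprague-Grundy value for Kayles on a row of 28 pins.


Kayles: a move removes 1 or 2 adjacent pins from a contiguous row.
Removing pins from a row of k leaves two independent rows (a, b) with a + b = k - 1 (one pin) or a + b = k - 2 (two pins); an end removal gives a = 0.
By Sprague-Grundy, G(k) = mex{ G(a) XOR G(b) } over all these splits. G(0) = 0.
G(1): splits (0,0):0^0=0 -> mex({0}) = 1
G(2): splits (0,1):0^1=1 (0,0):0^0=0 -> mex({0, 1}) = 2
G(3): splits (0,2):0^2=2 (1,1):1^1=0 (0,1):0^1=1 -> mex({0, 1, 2}) = 3
G(4): splits (0,3):0^3=3 (1,2):1^2=3 (0,2):0^2=2 (1,1):1^1=0 -> mex({0, 2, 3}) = 1
G(5): splits (0,4):0^1=1 (1,3):1^3=2 (2,2):2^2=0 (0,3):0^3=3 (1,2):1^2=3 -> mex({0, 1, 2, 3}) = 4
G(6) = mex({0, 1, 2, 4}) = 3
G(7) = mex({0, 1, 3, 4, 5}) = 2
G(8) = mex({0, 2, 3, 5, 6}) = 1
G(9) = mex({0, 1, 2, 3, 6, 7}) = 4
G(10) = mex({0, 1, 3, 4, 5, 7}) = 2
G(11) = mex({0, 1, 2, 3, 4, 5}) = 6
G(12) = mex({0, 1, 2, 3, 5, 6, 7}) = 4
G(13) = mex({0, 2, 3, 4, 6, 7}) = 1
G(14) = mex({0, 1, 4, 5, 6, 7}) = 2
G(15) = mex({0, 1, 2, 3, 4, 5, 6}) = 7
G(16) = mex({0, 2, 3, 5, 6, 7}) = 1
G(17) = mex({0, 1, 2, 3, 5, 6, 7}) = 4
G(18) = mex({0, 1, 2, 4, 5, 6}) = 3
G(19) = mex({0, 1, 3, 4, 5, 7}) = 2
G(20) = mex({0, 2, 3, 4, 5, 6, 7}) = 1
G(21) = mex({0, 1, 2, 3, 5, 6, 7}) = 4
G(22) = mex({0, 1, 2, 3, 4, 5, 7}) = 6
G(23) = mex({0, 1, 2, 3, 4, 5, 6}) = 7
G(24) = mex({0, 1, 2, 3, 5, 6, 7}) = 4
G(25) = mex({0, 2, 3, 4, 6, 7}) = 1
G(26) = mex({0, 1, 3, 4, 5, 6, 7}) = 2
G(27) = mex({0, 1, 2, 3, 4, 5, 6, 7}) = 8
G(28) = mex({0, 1, 2, 3, 4, 6, 7, 8}) = 5
Therefore G(28) = 5.

5


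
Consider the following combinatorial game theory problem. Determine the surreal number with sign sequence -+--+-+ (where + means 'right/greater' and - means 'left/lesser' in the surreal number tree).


Sign expansion: -+--+-+
Rule: track bounds (lo, hi), initially (-inf, +inf). On '+', the current value becomes lo and we move to the simplest number in (value, hi): value + 1 if hi = +inf, otherwise the midpoint (value + hi)/2. On '-', the current value becomes hi and we move to value - 1 if lo = -inf, otherwise the midpoint (lo + value)/2.
Start at 0.
Step 1: sign = -, move left. Bounds: (-inf, 0). Value = -1
Step 2: sign = +, move right. Bounds: (-1, 0). Value = -1/2
Step 3: sign = -, move left. Bounds: (-1, -1/2). Value = -3/4
Step 4: sign = -, move left. Bounds: (-1, -3/4). Value = -7/8
Step 5: sign = +, move right. Bounds: (-7/8, -3/4). Value = -13/16
Step 6: sign = -, move left. Bounds: (-7/8, -13/16). Value = -27/32
Step 7: sign = +, move right. Bounds: (-27/32, -13/16). Value = -53/64
The surreal number with sign expansion -+--+-+ is -53/64.

-53/64


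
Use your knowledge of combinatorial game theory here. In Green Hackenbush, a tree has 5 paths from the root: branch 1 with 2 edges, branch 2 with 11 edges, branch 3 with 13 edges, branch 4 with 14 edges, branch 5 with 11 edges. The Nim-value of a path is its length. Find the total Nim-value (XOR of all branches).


The tree has 5 branches from the ground vertex.
In Green Hackenbush, the Nim-value of a simple path of length k is k.
Branch 1: length 2, Nim-value = 2
Branch 2: length 11, Nim-value = 11
Branch 3: length 13, Nim-value = 13
Branch 4: length 14, Nim-value = 14
Branch 5: length 11, Nim-value = 11
Total Nim-value = XOR of all branch values:
0 XOR 2 = 2
2 XOR 11 = 9
9 XOR 13 = 4
4 XOR 14 = 10
10 XOR 11 = 1
Nim-value of the tree = 1

1


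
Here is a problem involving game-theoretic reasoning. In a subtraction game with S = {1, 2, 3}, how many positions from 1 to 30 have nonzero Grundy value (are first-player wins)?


Subtraction set S = {1, 2, 3}, so G(n) = n mod 4.
G(n) = 0 when n is a multiple of 4.
Multiples of 4 in [1, 30]: 7
N-positions (nonzero Grundy) = 30 - 7 = 23

23


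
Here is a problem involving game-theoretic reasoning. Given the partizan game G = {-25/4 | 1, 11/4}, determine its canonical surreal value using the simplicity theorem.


Left options: {-25/4}, max = -25/4
Right options: {1, 11/4}, min = 1
All options are numbers and max(Left) < min(Right), so by the simplicity theorem the value is the simplest (earliest-born) number strictly between -25/4 and 1.
Integers -6 through 0 all lie strictly between -25/4 and 1.
Among integers, the simplest (lowest birthday = smallest |n|; 0 is born on day 0, +-n on day n) is 0.
No non-integer in the interval can be simpler: if x is a non-integer in the interval, then floor(x) or ceil(x) also lies in the interval (the interval contains an integer), and both are proper prefixes of x's sign expansion, i.e. born earlier. So the game value is 0.
Game value = 0

0


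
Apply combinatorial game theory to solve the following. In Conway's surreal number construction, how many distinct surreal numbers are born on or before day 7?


Day 0: {|} = 0 is born. Count = 1.
Day n: the number of surreal numbers born by day n is 2^(n+1) - 1.
By day 0: 2^1 - 1 = 1
By day 1: 2^2 - 1 = 3
By day 2: 2^3 - 1 = 7
By day 3: 2^4 - 1 = 15
By day 4: 2^5 - 1 = 31
By day 5: 2^6 - 1 = 63
By day 6: 2^7 - 1 = 127
By day 7: 2^8 - 1 = 255
By day 7: 255 surreal numbers.

255


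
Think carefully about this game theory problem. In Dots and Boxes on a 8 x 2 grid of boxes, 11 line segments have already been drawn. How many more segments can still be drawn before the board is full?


Grid: 8 x 2 boxes, i.e. 9 rows and 3 columns of dots.
Horizontal edges: (rows + 1) * cols = 9 * 2 = 18
Vertical edges: rows * (cols + 1) = 8 * 3 = 24
Total edges: 18 + 24 = 42
Edges drawn: 11
Remaining: 42 - 11 = 31

31


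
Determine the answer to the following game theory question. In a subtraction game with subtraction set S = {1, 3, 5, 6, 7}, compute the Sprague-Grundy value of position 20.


The subtraction set is S = {1, 3, 5, 6, 7}.
G(k) = mex{ G(k - s) : s in S, s <= k }. We compute iteratively: G(0) = 0.
G(1) = mex({0}) = 1
G(2) = mex({1}) = 0
G(3) = mex({0}) = 1
G(4) = mex({1}) = 0
G(5) = mex({0}) = 1
G(6) = mex({0, 1}) = 2
G(7) = mex({0, 1, 2}) = 3
G(8) = mex({0, 1, 3}) = 2
G(9) = mex({0, 1, 2}) = 3
G(10) = mex({0, 1, 3}) = 2
G(11) = mex({0, 1, 2}) = 3
G(12) = mex({1, 2, 3}) = 0
G(13) = mex({0, 2, 3}) = 1
G(14) = mex({1, 2, 3}) = 0
G(15) = mex({0, 2, 3}) = 1
G(16) = mex({1, 2, 3}) = 0
G(17) = mex({0, 2, 3}) = 1
G(18) = mex({0, 1, 3}) = 2
Observe that G(12)..G(18) = 0, 1, 0, 1, 0, 1, 2 repeats G(0)..G(6) = 0, 1, 0, 1, 0, 1, 2.
For k >= max(S) = 7, G(k) is determined by the previous 7 values G(k-7)..G(k-1); a window of 7 consecutive values has recurred shifted by 12, so by induction G(k + 12) = G(k) for all k >= 0: the sequence is periodic from the start with period 12.
One period: G(0..11) = 0, 1, 0, 1, 0, 1, 2, 3, 2, 3, 2, 3.
20 mod 12 = 8, so G(20) = G(8) = 2.

2


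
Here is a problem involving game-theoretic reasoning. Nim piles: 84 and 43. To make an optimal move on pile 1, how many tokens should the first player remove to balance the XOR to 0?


Piles: 84 and 43
Current XOR: 84 XOR 43 = 127 (non-zero, so this is an N-position).
To make the XOR zero, we need to find a move that balances the piles.
For pile 1 (size 84): target = 84 XOR 127 = 43
We reduce pile 1 from 84 to 43.
Tokens removed: 84 - 43 = 41
Verification: 43 XOR 43 = 0

41


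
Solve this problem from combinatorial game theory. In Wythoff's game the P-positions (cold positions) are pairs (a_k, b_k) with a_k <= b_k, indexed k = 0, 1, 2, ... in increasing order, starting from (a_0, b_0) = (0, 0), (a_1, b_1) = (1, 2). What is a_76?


By Wythoff's theorem, a_k = floor(k * phi) and b_k = floor(k * phi^2) = a_k + k, where phi = (1 + sqrt(5))/2 is the golden ratio.
phi = (1 + sqrt(5))/2 = 1.618034
k = 76
k * phi = 76 * 1.618034 = 122.970583
a_76 = floor(k * phi) = 122

122


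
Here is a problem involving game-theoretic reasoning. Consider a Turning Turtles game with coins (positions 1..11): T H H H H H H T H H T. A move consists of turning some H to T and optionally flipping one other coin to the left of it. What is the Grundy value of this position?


Coins: T H H H H H H T H H T
Key fact: a single head at position k behaves exactly like a Nim heap of size k (turning it to T and optionally flipping a coin at j < k corresponds to moving the heap from k to j, or to 0), and heads combine as a disjunctive sum (two heads at the same place would cancel, matching j XOR j = 0). So the Nim-value is the XOR of the 1-indexed positions of the heads.
Face-up positions (1-indexed): [2, 3, 4, 5, 6, 7, 9, 10]
XOR 0 with 2: 0 XOR 2 = 2
XOR 2 with 3: 2 XOR 3 = 1
XOR 1 with 4: 1 XOR 4 = 5
XOR 5 with 5: 5 XOR 5 = 0
XOR 0 with 6: 0 XOR 6 = 6
XOR 6 with 7: 6 XOR 7 = 1
XOR 1 with 9: 1 XOR 9 = 8
XOR 8 with 10: 8 XOR 10 = 2
Nim-value = 2

2


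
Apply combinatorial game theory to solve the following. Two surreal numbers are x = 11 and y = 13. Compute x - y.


x = 11, y = 13
x - y = 11 - 13 = -2

-2


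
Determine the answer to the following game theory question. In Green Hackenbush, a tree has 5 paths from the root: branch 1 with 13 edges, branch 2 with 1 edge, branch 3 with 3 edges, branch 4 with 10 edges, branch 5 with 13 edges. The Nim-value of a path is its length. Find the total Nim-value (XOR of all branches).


The tree has 5 branches from the ground vertex.
In Green Hackenbush, the Nim-value of a simple path of length k is k.
Branch 1: length 13, Nim-value = 13
Branch 2: length 1, Nim-value = 1
Branch 3: length 3, Nim-value = 3
Branch 4: length 10, Nim-value = 10
Branch 5: length 13, Nim-value = 13
Total Nim-value = XOR of all branch values:
0 XOR 13 = 13
13 XOR 1 = 12
12 XOR 3 = 15
15 XOR 10 = 5
5 XOR 13 = 8
Nim-value of the tree = 8

8


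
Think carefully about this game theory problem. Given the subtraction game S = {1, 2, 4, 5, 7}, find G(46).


The subtraction set is S = {1, 2, 4, 5, 7}.
G(k) = mex{ G(k - s) : s in S, s <= k }. We compute iteratively: G(0) = 0.
G(1) = mex({0}) = 1
G(2) = mex({0, 1}) = 2
G(3) = mex({1, 2}) = 0
G(4) = mex({0, 2}) = 1
G(5) = mex({0, 1}) = 2
G(6) = mex({1, 2}) = 0
G(7) = mex({0, 2}) = 1
G(8) = mex({0, 1}) = 2
G(9) = mex({1, 2}) = 0
Observe that G(3)..G(9) = 0, 1, 2, 0, 1, 2, 0 repeats G(0)..G(6) = 0, 1, 2, 0, 1, 2, 0.
For k >= max(S) = 7, G(k) is determined by the previous 7 values G(k-7)..G(k-1); a window of 7 consecutive values has recurred shifted by 3, so by induction G(k + 3) = G(k) for all k >= 0: the sequence is periodic from the start with period 3.
One period: G(0..2) = 0, 1, 2.
46 mod 3 = 1, so G(46) = G(1) = 1.

1


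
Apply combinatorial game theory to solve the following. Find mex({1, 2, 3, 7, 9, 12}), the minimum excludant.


Set = {1, 2, 3, 7, 9, 12}
0 is NOT in the set. This is the mex.
mex = 0

0


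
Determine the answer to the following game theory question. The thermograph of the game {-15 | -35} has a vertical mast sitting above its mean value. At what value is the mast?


Game = {-15 | -35}, a switch {a | b} with numbers a > b.
Its thermograph has left wall a - t and right wall b + t, which meet at t = (a - b)/2, where both equal (a + b)/2. So the mast (mean value) is at (a + b)/2.
Mean = (-15 + (-35))/2 = -50/2 = -25

-25


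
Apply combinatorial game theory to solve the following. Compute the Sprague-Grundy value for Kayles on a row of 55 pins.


Kayles: a move removes 1 or 2 adjacent pins from a contiguous row.
Removing pins from a row of k leaves two independent rows (a, b) with a + b = k - 1 (one pin) or a + b = k - 2 (two pins); an end removal gives a = 0.
By Sprague-Grundy, G(k) = mex{ G(a) XOR G(b) } over all these splits. G(0) = 0.
G(1): splits (0,0):0^0=0 -> mex({0}) = 1
G(2): splits (0,1):0^1=1 (0,0):0^0=0 -> mex({0, 1}) = 2
G(3): splits (0,2):0^2=2 (1,1):1^1=0 (0,1):0^1=1 -> mex({0, 1, 2}) = 3
G(4): splits (0,3):0^3=3 (1,2):1^2=3 (0,2):0^2=2 (1,1):1^1=0 -> mex({0, 2, 3}) = 1
G(5): splits (0,4):0^1=1 (1,3):1^3=2 (2,2):2^2=0 (0,3):0^3=3 (1,2):1^2=3 -> mex({0, 1, 2, 3}) = 4
G(6) = mex({0, 1, 2, 4}) = 3
G(7) = mex({0, 1, 3, 4, 5}) = 2
G(8) = mex({0, 2, 3, 5, 6}) = 1
G(9) = mex({0, 1, 2, 3, 6, 7}) = 4
G(10) = mex({0, 1, 3, 4, 5, 7}) = 2
G(11) = mex({0, 1, 2, 3, 4, 5}) = 6
G(12) = mex({0, 1, 2, 3, 5, 6, 7}) = 4
G(13) = mex({0, 2, 3, 4, 6, 7}) = 1
G(14) = mex({0, 1, 4, 5, 6, 7}) = 2
G(15) = mex({0, 1, 2, 3, 4, 5, 6}) = 7
G(16) = mex({0, 2, 3, 5, 6, 7}) = 1
G(17) = mex({0, 1, 2, 3, 5, 6, 7}) = 4
G(18) = mex({0, 1, 2, 4, 5, 6}) = 3
G(19) = mex({0, 1, 3, 4, 5, 7}) = 2
G(20) = mex({0, 2, 3, 4, 5, 6, 7}) = 1
G(21) = mex({0, 1, 2, 3, 5, 6, 7}) = 4
G(22) = mex({0, 1, 2, 3, 4, 5, 7}) = 6
G(23) = mex({0, 1, 2, 3, 4, 5, 6}) = 7
G(24) = mex({0, 1, 2, 3, 5, 6, 7}) = 4
G(25) = mex({0, 2, 3, 4, 6, 7}) = 1
G(26) = mex({0, 1, 3, 4, 5, 6, 7}) = 2
G(27) = mex({0, 1, 2, 3, 4, 5, 6, 7}) = 8
G(28) = mex({0, 1, 2, 3, 4, 6, 7, 8}) = 5
G(29) = mex({0, 1, 2, 3, 5, 6, 7, 8, 9}) = 4
G(30) = mex({0, 1, 2, 3, 4, 5, 6, 9, 10}) = 7
G(31) = mex({0, 1, 3, 4, 5, 7, 10, 11}) = 2
G(32) = mex({0, 2, 3, 4, 5, 6, 7, 9, 11}) = 1
G(33) = mex({0, 1, 2, 3, 4, 5, 6, 7, 9, 12}) = 8
G(34) = mex({0, 1, 2, 3, 4, 5, 7, 8, 11, 12}) = 6
G(35) = mex({0, 1, 2, 3, 4, 5, 6, 8, 9, 10, 11}) = 7
G(36) = mex({0, 1, 2, 3, 5, 6, 7, 9, 10}) = 4
G(37) = mex({0, 2, 3, 4, 6, 7, 9, 10, 11, 12}) = 1
G(38) = mex({0, 1, 3, 4, 5, 6, 7, 9, 10, 11, 12}) = 2
G(39) = mex({0, 1, 2, 4, 5, 6, 7, 9, 10, 12, 14}) = 3
G(40) = mex({0, 2, 3, 4, 6, 7, 11, 12, 14}) = 1
G(41) = mex({0, 1, 2, 3, 5, 6, 7, 9, 10, 11, 12}) = 4
G(42) = mex({0, 1, 2, 3, 4, 5, 6, 9, 10}) = 7
G(43) = mex({0, 1, 3, 4, 5, 7, 9, 10, 12, 15}) = 2
G(44) = mex({0, 2, 3, 4, 5, 6, 7, 9, 10, 12, 15}) = 1
G(45) = mex({0, 1, 2, 3, 4, 5, 6, 7, 9, 10, 12, 14}) = 8
G(46) = mex({0, 1, 3, 4, 5, 7, 8, 11, 12, 14}) = 2
G(47) = mex({0, 1, 2, 3, 4, 5, 6, 8, 9, 10, 11, 12}) = 7
G(48) = mex({0, 1, 2, 3, 5, 6, 7, 9, 10}) = 4
G(49) = mex({0, 2, 3, 4, 6, 7, 9, 10, 11, 12, 15}) = 1
G(50) = mex({0, 1, 4, 5, 6, 7, 9, 11, 12, 14, 15}) = 2
G(51) = mex({0, 1, 2, 3, 4, 5, 6, 7, 9, 12, 14, 15}) = 8
G(52) = mex({0, 2, 3, 4, 5, 6, 7, 8, 11, 12, 15}) = 1
G(53) = mex({0, 1, 2, 3, 5, 6, 7, 8, 9, 10, 11, 12}) = 4
G(54) = mex({0, 1, 2, 3, 4, 5, 6, 9, 10}) = 7
G(55) = mex({0, 1, 3, 4, 5, 7, 9, 10, 11, 12}) = 2
Therefore G(55) = 2.

2


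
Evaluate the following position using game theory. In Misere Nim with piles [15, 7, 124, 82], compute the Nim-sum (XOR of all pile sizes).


We need the XOR (exclusive or) of all pile sizes.
After XOR-ing pile 1 (size 15): 0 XOR 15 = 15
After XOR-ing pile 2 (size 7): 15 XOR 7 = 8
After XOR-ing pile 3 (size 124): 8 XOR 124 = 116
After XOR-ing pile 4 (size 82): 116 XOR 82 = 38
The Nim-value of this position is 38.

38


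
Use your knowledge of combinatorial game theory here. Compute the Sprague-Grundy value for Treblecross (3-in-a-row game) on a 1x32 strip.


Treblecross: place X on empty cells; 3-in-a-row wins.
Playing within two cells of an existing X lets the opponent win at once, so sensible play treats the cells i-2..i+2 around each X as dead. The player left with no safe cell loses, so this is a normal-play take-away game on strips of safe cells.
Placing X at cell i (0-indexed) of a strip of k safe cells leaves independent strips of sizes max(0, i-2) and max(0, k-i-3). Hence G(k) = mex{ G(max(0,i-2)) XOR G(max(0,k-i-3)) : 0 <= i < k }, with G(0) = 0.
G(1): splits (0,0):0^0=0 -> mex({0}) = 1
G(2): splits (0,0):0^0=0 -> mex({0}) = 1
G(3): splits (0,0):0^0=0 -> mex({0}) = 1
G(4): splits (0,1):0^1=1 (0,0):0^0=0 -> mex({0, 1}) = 2
G(5): splits (0,2):0^1=1 (0,1):0^1=1 (0,0):0^0=0 -> mex({0, 1}) = 2
G(6) = mex({1}) = 0
G(7) = mex({0, 1, 2}) = 3
G(8) = mex({0, 1, 2}) = 3
G(9) = mex({0, 2}) = 1
G(10) = mex({0, 2, 3}) = 1
G(11) = mex({0, 3}) = 1
G(12) = mex({1, 3}) = 0
G(13) = mex({0, 1, 2, 3}) = 4
G(14) = mex({0, 1, 2}) = 3
G(15) = mex({0, 1, 2}) = 3
G(16) = mex({0, 1, 2, 4}) = 3
G(17) = mex({0, 1, 3, 4}) = 2
G(18) = mex({0, 1, 3, 4}) = 2
G(19) = mex({0, 1, 3, 5}) = 2
G(20) = mex({0, 1, 2, 3, 5}) = 4
G(21) = mex({0, 1, 2, 3, 5}) = 4
G(22) = mex({1, 2, 6}) = 0
G(23) = mex({0, 1, 2, 3, 4, 6}) = 5
G(24) = mex({0, 1, 2, 3, 4}) = 5
G(25) = mex({0, 1, 3, 4, 7}) = 2
G(26) = mex({0, 1, 3, 4, 5, 7}) = 2
G(27) = mex({0, 1, 3, 5}) = 2
G(28) = mex({0, 1, 2, 5}) = 3
G(29) = mex({0, 1, 2, 4, 5, 6}) = 3
G(30) = mex({1, 2, 4, 6}) = 0
G(31) = mex({0, 1, 2, 3, 4, 6}) = 5
G(32) = mex({1, 2, 3, 4, 7}) = 0
Therefore G(32) = 0.

0


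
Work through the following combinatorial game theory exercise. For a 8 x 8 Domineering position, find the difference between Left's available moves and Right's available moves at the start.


Board is 8 x 8 (rows x cols).
Left (vertical) placements: (rows-1) * cols = 7 * 8 = 56
Right (horizontal) placements: rows * (cols-1) = 8 * 7 = 56
Advantage = Left - Right = 56 - 56 = 0

0


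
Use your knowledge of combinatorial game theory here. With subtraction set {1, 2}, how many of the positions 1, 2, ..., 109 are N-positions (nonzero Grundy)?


Subtraction set S = {1, 2}, so G(n) = n mod 3.
G(n) = 0 when n is a multiple of 3.
Multiples of 3 in [1, 109]: 36
N-positions (nonzero Grundy) = 109 - 36 = 73

73


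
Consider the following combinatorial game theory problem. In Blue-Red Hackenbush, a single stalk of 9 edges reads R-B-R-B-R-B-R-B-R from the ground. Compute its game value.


Edges (from ground): R-B-R-B-R-B-R-B-R
By Berlekamp's sign-expansion rule, a Blue-Red Hackenbush stalk has the value of the surreal number whose sign sequence is the edge sequence with B -> + and R -> -.
Sign sequence: -+-+-+-+-
Trace the sign expansion in the surreal number tree, starting from 0:
Edge 1: R (sign -) -> bounds (-inf, 0), value = -1
Edge 2: B (sign +) -> bounds (-1, 0), value = -1/2
Edge 3: R (sign -) -> bounds (-1, -1/2), value = -3/4
Edge 4: B (sign +) -> bounds (-3/4, -1/2), value = -5/8
Edge 5: R (sign -) -> bounds (-3/4, -5/8), value = -11/16
Edge 6: B (sign +) -> bounds (-11/16, -5/8), value = -21/32
Edge 7: R (sign -) -> bounds (-11/16, -21/32), value = -43/64
Edge 8: B (sign +) -> bounds (-43/64, -21/32), value = -85/128
Edge 9: R (sign -) -> bounds (-43/64, -85/128), value = -171/256
Game value = -171/256

-171/256


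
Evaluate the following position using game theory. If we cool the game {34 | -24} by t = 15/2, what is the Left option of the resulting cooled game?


Original game: {34 | -24} (a switch {a | b} with a > b).
Cooling by t (for t below the temperature (a - b)/2 = 29) taxes each move by t: {a | b} cooled by t is {a - t | b + t}.
Cooling amount: t = 15/2
Cooled Left option: 34 - 15/2 = 53/2
Cooled Right option: -24 + 15/2 = -33/2
Cooled game: {53/2 | -33/2}
Left option = 53/2

53/2


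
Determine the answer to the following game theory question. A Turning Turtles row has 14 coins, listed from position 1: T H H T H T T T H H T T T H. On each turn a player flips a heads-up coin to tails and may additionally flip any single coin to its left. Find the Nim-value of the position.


Coins: T H H T H T T T H H T T T H
Key fact: a single head at position k behaves exactly like a Nim heap of size k (turning it to T and optionally flipping a coin at j < k corresponds to moving the heap from k to j, or to 0), and heads combine as a disjunctive sum (two heads at the same place would cancel, matching j XOR j = 0). So the Nim-value is the XOR of the 1-indexed positions of the heads.
Face-up positions (1-indexed): [2, 3, 5, 9, 10, 14]
XOR 0 with 2: 0 XOR 2 = 2
XOR 2 with 3: 2 XOR 3 = 1
XOR 1 with 5: 1 XOR 5 = 4
XOR 4 with 9: 4 XOR 9 = 13
XOR 13 with 10: 13 XOR 10 = 7
XOR 7 with 14: 7 XOR 14 = 9
Nim-value = 9

9


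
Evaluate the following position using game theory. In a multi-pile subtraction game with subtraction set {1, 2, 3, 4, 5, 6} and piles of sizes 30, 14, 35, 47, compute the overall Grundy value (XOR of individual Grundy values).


Subtraction set: {1, 2, 3, 4, 5, 6}
For this subtraction set, G(n) = n mod 7 (period = max + 1 = 7).
Pile 1 (size 30): G(30) = 30 mod 7 = 2
Pile 2 (size 14): G(14) = 14 mod 7 = 0
Pile 3 (size 35): G(35) = 35 mod 7 = 0
Pile 4 (size 47): G(47) = 47 mod 7 = 5
Total Grundy value = XOR of all: 2 XOR 0 XOR 0 XOR 5 = 7

7


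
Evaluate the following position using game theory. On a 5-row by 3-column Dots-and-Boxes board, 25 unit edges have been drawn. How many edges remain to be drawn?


Grid: 5 x 3 boxes, i.e. 6 rows and 4 columns of dots.
Horizontal edges: (rows + 1) * cols = 6 * 3 = 18
Vertical edges: rows * (cols + 1) = 5 * 4 = 20
Total edges: 18 + 20 = 38
Edges drawn: 25
Remaining: 38 - 25 = 13

13


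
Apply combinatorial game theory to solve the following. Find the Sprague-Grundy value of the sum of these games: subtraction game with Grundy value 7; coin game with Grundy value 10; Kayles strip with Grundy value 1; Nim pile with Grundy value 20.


By the Sprague-Grundy theorem, the Grundy value of a sum of games is the XOR of individual Grundy values.
subtraction game: Grundy value = 7. Running XOR: 0 XOR 7 = 7
coin game: Grundy value = 10. Running XOR: 7 XOR 10 = 13
Kayles strip: Grundy value = 1. Running XOR: 13 XOR 1 = 12
Nim pile: Grundy value = 20. Running XOR: 12 XOR 20 = 24
The combined Grundy value is 24.

24


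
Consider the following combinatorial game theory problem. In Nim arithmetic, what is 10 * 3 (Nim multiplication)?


Nim multiplication is bilinear over XOR: (u XOR v) * w = (u*w) XOR (v*w).
So we split each operand into its bit components and XOR the pairwise Nim products.
10 = 2 + 8 (as XOR of powers of 2).
3 = 1 + 2 (as XOR of powers of 2).
Using the standard Nim-product table on single bits:
  2*2 = 3,   2*4 = 8,   2*8 = 12,
  4*4 = 6,   4*8 = 11,  8*8 = 13,
and  1*x = x (identity), k*l = l*k (commutative).
Pairwise Nim products:
  2 * 1 = 2
  2 * 2 = 3
  8 * 1 = 8
  8 * 2 = 12
XOR them: 2 XOR 3 XOR 8 XOR 12 = 5.
Result: 10 * 3 = 5 (in Nim).

5


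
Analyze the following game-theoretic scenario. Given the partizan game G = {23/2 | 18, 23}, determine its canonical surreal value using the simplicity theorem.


Left options: {23/2}, max = 23/2
Right options: {18, 23}, min = 18
All options are numbers and max(Left) < min(Right), so by the simplicity theorem the value is the simplest (earliest-born) number strictly between 23/2 and 18.
Integers 12 through 17 all lie strictly between 23/2 and 18.
Among integers, the simplest (lowest birthday = smallest |n|; 0 is born on day 0, +-n on day n) is 12.
No non-integer in the interval can be simpler: if x is a non-integer in the interval, then floor(x) or ceil(x) also lies in the interval (the interval contains an integer), and both are proper prefixes of x's sign expansion, i.e. born earlier. So the game value is 12.
Game value = 12

12


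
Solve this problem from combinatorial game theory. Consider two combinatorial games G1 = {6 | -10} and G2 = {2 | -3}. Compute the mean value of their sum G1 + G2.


G1 = {6 | -10}, G2 = {2 | -3}
Each is a switch {a | b} with numbers a > b; its mean value is (a + b)/2, and mean value is additive over game sums: m(G1 + G2) = m(G1) + m(G2).
Mean of G1 = (6 + (-10))/2 = -4/2 = -2
Mean of G2 = (2 + (-3))/2 = -1/2 = -1/2
Mean of G1 + G2 = -2 + -1/2 = -5/2

-5/2


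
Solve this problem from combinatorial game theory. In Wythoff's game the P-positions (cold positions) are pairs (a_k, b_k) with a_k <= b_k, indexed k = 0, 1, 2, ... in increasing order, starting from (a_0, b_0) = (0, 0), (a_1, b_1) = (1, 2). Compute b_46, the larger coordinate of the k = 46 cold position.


By Wythoff's theorem, a_k = floor(k * phi) and b_k = floor(k * phi^2) = a_k + k, where phi = (1 + sqrt(5))/2 is the golden ratio.
phi = (1 + sqrt(5))/2 = 1.618034
phi^2 = phi + 1 = 2.618034
k = 46
k * phi^2 = 46 * 2.618034 = 120.429563
b_46 = floor(k * phi^2) = 120 (check: a_46 + k = 74 + 46 = 120)

120


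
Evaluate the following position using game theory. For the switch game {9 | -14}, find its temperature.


The game is {9 | -14}, a switch {a | b} with numbers a > b.
Cooling {a | b} by t gives {a - t | b + t}, which stops being hot when a - t = b + t, i.e. at t = (a - b)/2. So the temperature of a switch is (a - b)/2.
Temperature = (Left option - Right option) / 2
= (9 - (-14)) / 2
= 23 / 2
= 23/2

23/2


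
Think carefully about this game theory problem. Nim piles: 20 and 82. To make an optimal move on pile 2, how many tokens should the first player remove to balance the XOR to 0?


Piles: 20 and 82
Current XOR: 20 XOR 82 = 70 (non-zero, so this is an N-position).
To make the XOR zero, we need to find a move that balances the piles.
For pile 2 (size 82): target = 82 XOR 70 = 20
We reduce pile 2 from 82 to 20.
Tokens removed: 82 - 20 = 62
Verification: 20 XOR 20 = 0

62


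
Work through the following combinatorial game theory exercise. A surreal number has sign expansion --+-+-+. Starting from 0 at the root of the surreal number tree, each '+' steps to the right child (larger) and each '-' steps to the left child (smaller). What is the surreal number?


Sign expansion: --+-+-+
Rule: track bounds (lo, hi), initially (-inf, +inf). On '+', the current value becomes lo and we move to the simplest number in (value, hi): value + 1 if hi = +inf, otherwise the midpoint (value + hi)/2. On '-', the current value becomes hi and we move to value - 1 if lo = -inf, otherwise the midpoint (lo + value)/2.
Start at 0.
Step 1: sign = -, move left. Bounds: (-inf, 0). Value = -1
Step 2: sign = -, move left. Bounds: (-inf, -1). Value = -2
Step 3: sign = +, move right. Bounds: (-2, -1). Value = -3/2
Step 4: sign = -, move left. Bounds: (-2, -3/2). Value = -7/4
Step 5: sign = +, move right. Bounds: (-7/4, -3/2). Value = -13/8
Step 6: sign = -, move left. Bounds: (-7/4, -13/8). Value = -27/16
Step 7: sign = +, move right. Bounds: (-27/16, -13/8). Value = -53/32
The surreal number with sign expansion --+-+-+ is -53/32.

-53/32


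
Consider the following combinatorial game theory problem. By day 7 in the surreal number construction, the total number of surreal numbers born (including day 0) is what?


Day 0: {|} = 0 is born. Count = 1.
Day n: the number of surreal numbers born by day n is 2^(n+1) - 1.
By day 0: 2^1 - 1 = 1
By day 1: 2^2 - 1 = 3
By day 2: 2^3 - 1 = 7
By day 3: 2^4 - 1 = 15
By day 4: 2^5 - 1 = 31
By day 5: 2^6 - 1 = 63
By day 6: 2^7 - 1 = 127
By day 7: 2^8 - 1 = 255
By day 7: 255 surreal numbers.

255


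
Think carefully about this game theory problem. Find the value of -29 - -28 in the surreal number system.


x = -29, y = -28
x - y = -29 - -28 = -1

-1


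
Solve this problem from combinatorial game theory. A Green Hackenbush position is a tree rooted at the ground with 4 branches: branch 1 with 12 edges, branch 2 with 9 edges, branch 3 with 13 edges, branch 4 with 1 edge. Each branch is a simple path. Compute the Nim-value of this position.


The tree has 4 branches from the ground vertex.
In Green Hackenbush, the Nim-value of a simple path of length k is k.
Branch 1: length 12, Nim-value = 12
Branch 2: length 9, Nim-value = 9
Branch 3: length 13, Nim-value = 13
Branch 4: length 1, Nim-value = 1
Total Nim-value = XOR of all branch values:
0 XOR 12 = 12
12 XOR 9 = 5
5 XOR 13 = 8
8 XOR 1 = 9
Nim-value of the tree = 9

9
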